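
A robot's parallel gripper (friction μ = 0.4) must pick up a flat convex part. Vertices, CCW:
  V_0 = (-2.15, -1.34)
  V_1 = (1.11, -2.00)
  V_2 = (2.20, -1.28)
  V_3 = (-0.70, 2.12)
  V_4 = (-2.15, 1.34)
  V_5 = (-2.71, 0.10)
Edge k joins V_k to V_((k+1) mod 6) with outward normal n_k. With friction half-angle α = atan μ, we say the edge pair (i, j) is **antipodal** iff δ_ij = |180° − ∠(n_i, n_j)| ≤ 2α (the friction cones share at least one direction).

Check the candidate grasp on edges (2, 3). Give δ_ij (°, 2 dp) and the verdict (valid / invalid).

δ = 102.19°, invalid

α = atan 0.4 = 21.80°;  2α = 43.60°
edge 2: e_2 = (-2.90, +3.40);  n_2 = (+0.7608, +0.6489)
edge 3: e_3 = (-1.45, -0.78);  n_3 = (-0.4737, +0.8807)
∠(n_2, n_3) = 77.81°
δ = |180° − 77.81°| = 102.19°
102.19° > 2α = 43.60°  →  invalid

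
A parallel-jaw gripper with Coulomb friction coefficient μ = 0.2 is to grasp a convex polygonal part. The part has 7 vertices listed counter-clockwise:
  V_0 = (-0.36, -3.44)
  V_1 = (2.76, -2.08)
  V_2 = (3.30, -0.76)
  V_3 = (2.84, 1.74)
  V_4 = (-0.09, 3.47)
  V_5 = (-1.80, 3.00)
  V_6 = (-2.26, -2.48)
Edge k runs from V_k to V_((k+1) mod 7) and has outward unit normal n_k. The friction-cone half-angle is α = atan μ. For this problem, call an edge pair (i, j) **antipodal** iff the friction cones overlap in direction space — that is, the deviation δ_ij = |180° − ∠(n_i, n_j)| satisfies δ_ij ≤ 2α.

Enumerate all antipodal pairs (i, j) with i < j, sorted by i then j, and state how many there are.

count = 4; pairs: (0,4), (1,5), (2,5), (3,6)

α = atan 0.2 = 11.31°;  2α = 22.62°
n_0 = (+0.3996, -0.9167)
n_1 = (+0.9255, -0.3786)
n_2 = (+0.9835, +0.1810)
n_3 = (+0.5084, +0.8611)
n_4 = (-0.2650, +0.9642)
n_5 = (-0.9965, +0.0836)
n_6 = (-0.4510, -0.8925)
  (0,1): δ = 135.80°  ·
  (0,2): δ = 103.13°  ·
  (0,3): δ = 54.11°  ·
  (0,4): δ = 8.18°  ✓
  (0,5): δ = 61.65°  ·
  (0,6): δ = 129.64°  ·
  (1,2): δ = 147.33°  ·
  (1,3): δ = 98.31°  ·
  (1,4): δ = 52.38°  ·
  (1,5): δ = 17.45°  ✓
  (1,6): δ = 85.44°  ·
  (2,3): δ = 130.99°  ·
  (2,4): δ = 85.06°  ·
  (2,5): δ = 15.22°  ✓
  (2,6): δ = 52.77°  ·
  (3,4): δ = 134.07°  ·
  (3,5): δ = 64.24°  ·
  (3,6): δ = 3.75°  ✓
  (4,5): δ = 110.17°  ·
  (4,6): δ = 42.17°  ·
  (5,6): δ = 112.01°  ·
antipodal pairs: 4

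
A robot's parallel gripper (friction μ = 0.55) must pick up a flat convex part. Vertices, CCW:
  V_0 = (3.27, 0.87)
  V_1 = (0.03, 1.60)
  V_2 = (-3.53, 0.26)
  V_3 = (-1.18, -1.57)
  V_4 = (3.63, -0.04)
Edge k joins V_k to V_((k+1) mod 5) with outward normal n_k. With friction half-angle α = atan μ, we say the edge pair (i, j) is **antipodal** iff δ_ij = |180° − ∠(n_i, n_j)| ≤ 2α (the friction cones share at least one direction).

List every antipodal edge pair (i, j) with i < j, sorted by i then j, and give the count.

count = 4; pairs: (0,2), (0,3), (1,3), (2,4)

α = atan 0.55 = 28.81°;  2α = 57.62°
n_0 = (+0.2198, +0.9755)
n_1 = (-0.3523, +0.9359)
n_2 = (-0.6144, -0.7890)
n_3 = (+0.3031, -0.9530)
n_4 = (+0.9299, +0.3679)
  (0,1): δ = 146.68°  ·
  (0,2): δ = 25.21°  ✓
  (0,3): δ = 30.34°  ✓
  (0,4): δ = 124.28°  ·
  (1,2): δ = 58.54°  ·
  (1,3): δ = 2.98°  ✓
  (1,4): δ = 90.96°  ·
  (2,3): δ = 124.45°  ·
  (2,4): δ = 30.51°  ✓
  (3,4): δ = 86.06°  ·
antipodal pairs: 4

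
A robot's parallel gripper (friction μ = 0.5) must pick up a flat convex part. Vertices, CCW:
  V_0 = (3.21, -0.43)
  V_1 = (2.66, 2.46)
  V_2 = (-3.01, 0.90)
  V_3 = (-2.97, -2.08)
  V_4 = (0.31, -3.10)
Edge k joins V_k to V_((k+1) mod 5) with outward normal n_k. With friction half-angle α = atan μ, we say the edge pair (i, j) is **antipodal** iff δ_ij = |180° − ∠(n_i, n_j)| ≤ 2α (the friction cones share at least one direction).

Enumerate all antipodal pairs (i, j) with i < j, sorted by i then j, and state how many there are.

count = 4; pairs: (0,2), (1,3), (1,4), (2,4)

α = atan 0.5 = 26.57°;  2α = 53.13°
n_0 = (+0.9824, +0.1870)
n_1 = (-0.2653, +0.9642)
n_2 = (-0.9999, -0.0134)
n_3 = (-0.2969, -0.9549)
n_4 = (+0.6773, -0.7357)
  (0,1): δ = 85.39°  ·
  (0,2): δ = 10.01°  ✓
  (0,3): δ = 61.95°  ·
  (0,4): δ = 121.86°  ·
  (1,2): δ = 104.61°  ·
  (1,3): δ = 32.66°  ✓
  (1,4): δ = 27.25°  ✓
  (2,3): δ = 108.04°  ·
  (2,4): δ = 48.13°  ✓
  (3,4): δ = 120.09°  ·
antipodal pairs: 4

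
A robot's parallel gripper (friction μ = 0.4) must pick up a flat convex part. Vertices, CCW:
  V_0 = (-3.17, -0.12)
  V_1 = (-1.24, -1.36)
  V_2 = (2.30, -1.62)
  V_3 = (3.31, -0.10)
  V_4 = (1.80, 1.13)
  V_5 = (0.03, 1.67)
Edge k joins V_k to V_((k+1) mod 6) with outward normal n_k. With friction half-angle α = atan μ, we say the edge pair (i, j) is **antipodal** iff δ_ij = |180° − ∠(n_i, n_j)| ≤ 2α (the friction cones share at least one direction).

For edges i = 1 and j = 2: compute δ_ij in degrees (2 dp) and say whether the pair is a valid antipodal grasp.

α = atan 0.4 = 21.80°;  2α = 43.60°
edge 1: e_1 = (+3.54, -0.26);  n_1 = (-0.0732, -0.9973)
edge 2: e_2 = (+1.01, +1.52);  n_2 = (+0.8329, -0.5534)
∠(n_1, n_2) = 60.60°
δ = |180° − 60.60°| = 119.40°
119.40° > 2α = 43.60°  →  invalid

δ = 119.40°, invalid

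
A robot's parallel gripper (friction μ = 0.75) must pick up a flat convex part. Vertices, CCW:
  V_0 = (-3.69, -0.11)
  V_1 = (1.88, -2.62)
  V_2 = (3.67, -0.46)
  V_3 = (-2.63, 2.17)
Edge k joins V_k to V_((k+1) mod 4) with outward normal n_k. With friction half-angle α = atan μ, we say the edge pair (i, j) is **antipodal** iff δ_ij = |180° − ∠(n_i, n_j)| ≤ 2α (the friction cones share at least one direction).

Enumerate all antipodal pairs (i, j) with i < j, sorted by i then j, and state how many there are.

α = atan 0.75 = 36.87°;  2α = 73.74°
n_0 = (-0.4108, -0.9117)
n_1 = (+0.7700, -0.6381)
n_2 = (+0.3852, +0.9228)
n_3 = (-0.9068, +0.4216)
  (0,1): δ = 105.39°  ·
  (0,2): δ = 1.60°  ✓
  (0,3): δ = 89.32°  ·
  (1,2): δ = 73.01°  ✓
  (1,3): δ = 14.71°  ✓
  (2,3): δ = 92.28°  ·
antipodal pairs: 3

count = 3; pairs: (0,2), (1,2), (1,3)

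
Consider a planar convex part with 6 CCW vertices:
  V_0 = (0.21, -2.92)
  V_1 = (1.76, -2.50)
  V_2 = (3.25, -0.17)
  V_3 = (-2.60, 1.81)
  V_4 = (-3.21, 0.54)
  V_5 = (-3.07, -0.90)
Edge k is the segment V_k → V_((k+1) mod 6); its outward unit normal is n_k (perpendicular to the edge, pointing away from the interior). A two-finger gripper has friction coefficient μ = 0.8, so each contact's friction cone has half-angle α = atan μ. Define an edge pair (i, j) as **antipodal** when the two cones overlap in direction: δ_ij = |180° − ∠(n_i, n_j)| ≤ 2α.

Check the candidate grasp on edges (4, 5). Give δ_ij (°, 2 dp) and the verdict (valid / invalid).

δ = 127.18°, invalid

α = atan 0.8 = 38.66°;  2α = 77.32°
edge 4: e_4 = (+0.14, -1.44);  n_4 = (-0.9953, -0.0968)
edge 5: e_5 = (+3.28, -2.02);  n_5 = (-0.5244, -0.8515)
∠(n_4, n_5) = 52.82°
δ = |180° − 52.82°| = 127.18°
127.18° > 2α = 77.32°  →  invalid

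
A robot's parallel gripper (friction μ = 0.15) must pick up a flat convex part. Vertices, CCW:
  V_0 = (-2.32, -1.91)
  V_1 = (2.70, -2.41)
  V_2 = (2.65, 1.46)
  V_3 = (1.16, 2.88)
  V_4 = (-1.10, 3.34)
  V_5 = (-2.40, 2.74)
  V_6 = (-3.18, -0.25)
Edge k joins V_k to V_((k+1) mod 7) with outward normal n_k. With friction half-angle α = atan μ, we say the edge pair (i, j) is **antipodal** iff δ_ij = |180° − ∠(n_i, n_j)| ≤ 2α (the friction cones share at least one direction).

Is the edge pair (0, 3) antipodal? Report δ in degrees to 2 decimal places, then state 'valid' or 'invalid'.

α = atan 0.15 = 8.53°;  2α = 17.06°
edge 0: e_0 = (+5.02, -0.50);  n_0 = (-0.0991, -0.9951)
edge 3: e_3 = (-2.26, +0.46);  n_3 = (+0.1995, +0.9799)
∠(n_0, n_3) = 174.18°
δ = |180° − 174.18°| = 5.82°
5.82° ≤ 2α = 17.06°  →  valid

δ = 5.82°, valid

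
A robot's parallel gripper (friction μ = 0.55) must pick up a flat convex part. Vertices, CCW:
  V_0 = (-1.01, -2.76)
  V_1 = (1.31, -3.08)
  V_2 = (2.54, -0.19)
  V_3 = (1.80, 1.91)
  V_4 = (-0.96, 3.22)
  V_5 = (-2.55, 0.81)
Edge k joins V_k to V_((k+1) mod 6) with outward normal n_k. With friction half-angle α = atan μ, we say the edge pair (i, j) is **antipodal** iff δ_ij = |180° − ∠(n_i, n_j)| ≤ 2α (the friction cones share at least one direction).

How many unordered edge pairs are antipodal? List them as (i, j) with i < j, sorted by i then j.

count = 6; pairs: (0,3), (1,4), (1,5), (2,4), (2,5), (3,5)

α = atan 0.55 = 28.81°;  2α = 57.62°
n_0 = (-0.1366, -0.9906)
n_1 = (+0.9201, -0.3916)
n_2 = (+0.9432, +0.3324)
n_3 = (+0.4288, +0.9034)
n_4 = (-0.8347, +0.5507)
n_5 = (-0.9182, -0.3961)
  (0,1): δ = 105.20°  ·
  (0,2): δ = 62.74°  ·
  (0,3): δ = 17.54°  ✓
  (0,4): δ = 64.44°  ·
  (0,5): δ = 121.19°  ·
  (1,2): δ = 137.53°  ·
  (1,3): δ = 92.34°  ·
  (1,4): δ = 10.36°  ✓
  (1,5): δ = 46.39°  ✓
  (2,3): δ = 134.80°  ·
  (2,4): δ = 52.83°  ✓
  (2,5): δ = 3.92°  ✓
  (3,4): δ = 98.02°  ·
  (3,5): δ = 41.28°  ✓
  (4,5): δ = 123.25°  ·
antipodal pairs: 6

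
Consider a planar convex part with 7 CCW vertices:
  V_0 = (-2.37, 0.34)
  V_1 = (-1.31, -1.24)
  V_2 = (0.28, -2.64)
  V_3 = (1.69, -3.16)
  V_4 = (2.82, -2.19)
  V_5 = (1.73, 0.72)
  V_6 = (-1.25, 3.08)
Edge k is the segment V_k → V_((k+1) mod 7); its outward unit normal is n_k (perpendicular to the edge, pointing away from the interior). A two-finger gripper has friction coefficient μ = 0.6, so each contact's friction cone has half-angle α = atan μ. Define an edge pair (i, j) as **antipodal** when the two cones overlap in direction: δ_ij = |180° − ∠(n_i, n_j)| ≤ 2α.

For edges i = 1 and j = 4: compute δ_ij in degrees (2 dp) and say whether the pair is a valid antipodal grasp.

δ = 28.10°, valid

α = atan 0.6 = 30.96°;  2α = 61.93°
edge 1: e_1 = (+1.59, -1.40);  n_1 = (-0.6608, -0.7505)
edge 4: e_4 = (-1.09, +2.91);  n_4 = (+0.9365, +0.3508)
∠(n_1, n_4) = 151.90°
δ = |180° − 151.90°| = 28.10°
28.10° ≤ 2α = 61.93°  →  valid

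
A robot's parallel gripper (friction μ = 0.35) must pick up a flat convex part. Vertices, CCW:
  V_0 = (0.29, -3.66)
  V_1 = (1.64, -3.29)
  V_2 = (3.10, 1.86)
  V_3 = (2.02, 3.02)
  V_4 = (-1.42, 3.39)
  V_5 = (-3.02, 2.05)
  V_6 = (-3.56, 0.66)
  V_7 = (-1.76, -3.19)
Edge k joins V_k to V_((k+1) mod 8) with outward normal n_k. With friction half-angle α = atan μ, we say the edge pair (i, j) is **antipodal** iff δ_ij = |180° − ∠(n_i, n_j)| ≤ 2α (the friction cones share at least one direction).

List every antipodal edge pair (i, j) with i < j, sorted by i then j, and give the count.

count = 7; pairs: (0,3), (0,4), (1,4), (1,5), (2,6), (2,7), (3,7)

α = atan 0.35 = 19.29°;  2α = 38.58°
n_0 = (+0.2643, -0.9644)
n_1 = (+0.9621, -0.2727)
n_2 = (+0.7319, +0.6814)
n_3 = (+0.1069, +0.9943)
n_4 = (-0.6421, +0.7666)
n_5 = (-0.9321, +0.3621)
n_6 = (-0.9059, -0.4235)
n_7 = (-0.2235, -0.9747)
  (0,1): δ = 121.15°  ·
  (0,2): δ = 62.37°  ·
  (0,3): δ = 21.47°  ✓
  (0,4): δ = 24.62°  ✓
  (0,5): δ = 53.44°  ·
  (0,6): δ = 99.73°  ·
  (0,7): δ = 151.76°  ·
  (1,2): δ = 121.22°  ·
  (1,3): δ = 80.31°  ·
  (1,4): δ = 34.23°  ✓
  (1,5): δ = 5.40°  ✓
  (1,6): δ = 40.89°  ·
  (1,7): δ = 92.91°  ·
  (2,3): δ = 139.09°  ·
  (2,4): δ = 93.01°  ·
  (2,5): δ = 64.19°  ·
  (2,6): δ = 17.90°  ✓
  (2,7): δ = 34.13°  ✓
  (3,4): δ = 133.91°  ·
  (3,5): δ = 105.09°  ·
  (3,6): δ = 58.80°  ·
  (3,7): δ = 6.77°  ✓
  (4,5): δ = 151.18°  ·
  (4,6): δ = 104.89°  ·
  (4,7): δ = 52.86°  ·
  (5,6): δ = 133.71°  ·
  (5,7): δ = 81.68°  ·
  (6,7): δ = 127.97°  ·
antipodal pairs: 7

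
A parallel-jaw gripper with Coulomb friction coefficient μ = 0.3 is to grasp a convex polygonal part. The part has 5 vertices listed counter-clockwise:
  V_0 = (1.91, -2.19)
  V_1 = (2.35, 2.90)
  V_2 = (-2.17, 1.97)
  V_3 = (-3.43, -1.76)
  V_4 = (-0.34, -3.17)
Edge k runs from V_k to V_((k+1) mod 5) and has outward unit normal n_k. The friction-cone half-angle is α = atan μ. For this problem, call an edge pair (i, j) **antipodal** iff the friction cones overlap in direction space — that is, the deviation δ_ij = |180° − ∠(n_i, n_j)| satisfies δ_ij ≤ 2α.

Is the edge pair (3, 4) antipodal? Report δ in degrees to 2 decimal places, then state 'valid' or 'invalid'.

α = atan 0.3 = 16.70°;  2α = 33.40°
edge 3: e_3 = (+3.09, -1.41);  n_3 = (-0.4151, -0.9098)
edge 4: e_4 = (+2.25, +0.98);  n_4 = (+0.3993, -0.9168)
∠(n_3, n_4) = 48.06°
δ = |180° − 48.06°| = 131.94°
131.94° > 2α = 33.40°  →  invalid

δ = 131.94°, invalid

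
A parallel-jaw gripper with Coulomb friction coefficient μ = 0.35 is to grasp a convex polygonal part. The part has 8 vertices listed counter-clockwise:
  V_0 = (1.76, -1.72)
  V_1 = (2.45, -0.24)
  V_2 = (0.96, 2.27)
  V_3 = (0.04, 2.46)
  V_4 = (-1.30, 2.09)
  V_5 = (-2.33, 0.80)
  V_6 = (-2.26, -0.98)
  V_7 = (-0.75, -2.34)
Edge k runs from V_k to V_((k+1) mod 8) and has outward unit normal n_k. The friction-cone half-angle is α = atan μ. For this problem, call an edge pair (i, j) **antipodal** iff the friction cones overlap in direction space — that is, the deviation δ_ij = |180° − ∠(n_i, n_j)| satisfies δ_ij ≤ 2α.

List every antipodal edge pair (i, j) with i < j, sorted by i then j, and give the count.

α = atan 0.35 = 19.29°;  2α = 38.58°
n_0 = (+0.9063, -0.4226)
n_1 = (+0.8599, +0.5105)
n_2 = (+0.2023, +0.9793)
n_3 = (-0.2662, +0.9639)
n_4 = (-0.7815, +0.6240)
n_5 = (-0.9992, -0.0393)
n_6 = (-0.6692, -0.7430)
n_7 = (+0.2398, -0.9708)
  (0,1): δ = 124.31°  ·
  (0,2): δ = 76.67°  ·
  (0,3): δ = 49.57°  ·
  (0,4): δ = 13.61°  ✓
  (0,5): δ = 27.25°  ✓
  (0,6): δ = 72.99°  ·
  (0,7): δ = 128.87°  ·
  (1,2): δ = 132.36°  ·
  (1,3): δ = 105.26°  ·
  (1,4): δ = 69.30°  ·
  (1,5): δ = 28.44°  ✓
  (1,6): δ = 17.30°  ✓
  (1,7): δ = 73.18°  ·
  (2,3): δ = 152.90°  ·
  (2,4): δ = 116.94°  ·
  (2,5): δ = 76.08°  ·
  (2,6): δ = 30.34°  ✓
  (2,7): δ = 25.54°  ✓
  (3,4): δ = 144.04°  ·
  (3,5): δ = 103.18°  ·
  (3,6): δ = 57.44°  ·
  (3,7): δ = 1.56°  ✓
  (4,5): δ = 139.14°  ·
  (4,6): δ = 93.40°  ·
  (4,7): δ = 37.52°  ✓
  (5,6): δ = 134.26°  ·
  (5,7): δ = 78.38°  ·
  (6,7): δ = 124.12°  ·
antipodal pairs: 8

count = 8; pairs: (0,4), (0,5), (1,5), (1,6), (2,6), (2,7), (3,7), (4,7)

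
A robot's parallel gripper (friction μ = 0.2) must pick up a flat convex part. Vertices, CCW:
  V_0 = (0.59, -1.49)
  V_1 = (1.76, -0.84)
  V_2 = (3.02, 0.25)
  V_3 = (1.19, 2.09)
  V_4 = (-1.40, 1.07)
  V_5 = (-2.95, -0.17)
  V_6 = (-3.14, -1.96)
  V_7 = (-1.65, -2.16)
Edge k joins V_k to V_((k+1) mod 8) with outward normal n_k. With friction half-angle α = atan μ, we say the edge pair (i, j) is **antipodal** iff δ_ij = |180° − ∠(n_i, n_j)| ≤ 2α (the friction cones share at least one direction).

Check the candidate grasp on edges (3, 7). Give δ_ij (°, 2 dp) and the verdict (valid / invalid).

δ = 4.84°, valid

α = atan 0.2 = 11.31°;  2α = 22.62°
edge 3: e_3 = (-2.59, -1.02);  n_3 = (-0.3664, +0.9304)
edge 7: e_7 = (+2.24, +0.67);  n_7 = (+0.2866, -0.9581)
∠(n_3, n_7) = 175.16°
δ = |180° − 175.16°| = 4.84°
4.84° ≤ 2α = 22.62°  →  valid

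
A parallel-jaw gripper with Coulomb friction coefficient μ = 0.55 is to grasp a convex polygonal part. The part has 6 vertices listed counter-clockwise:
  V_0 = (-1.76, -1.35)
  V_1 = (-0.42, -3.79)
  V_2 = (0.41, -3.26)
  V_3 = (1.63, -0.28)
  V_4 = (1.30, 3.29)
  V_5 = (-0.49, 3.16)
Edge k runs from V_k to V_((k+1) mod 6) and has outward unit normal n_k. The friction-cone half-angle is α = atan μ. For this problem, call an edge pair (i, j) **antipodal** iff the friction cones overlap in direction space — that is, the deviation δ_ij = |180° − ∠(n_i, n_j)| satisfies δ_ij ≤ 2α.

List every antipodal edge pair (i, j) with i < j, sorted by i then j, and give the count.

count = 6; pairs: (0,2), (0,3), (1,4), (1,5), (2,5), (3,5)

α = atan 0.55 = 28.81°;  2α = 57.62°
n_0 = (-0.8765, -0.4814)
n_1 = (+0.5382, -0.8428)
n_2 = (+0.9254, -0.3789)
n_3 = (+0.9958, +0.0920)
n_4 = (-0.0724, +0.9974)
n_5 = (-0.9626, +0.2711)
  (0,1): δ = 86.21°  ·
  (0,2): δ = 51.04°  ✓
  (0,3): δ = 23.49°  ✓
  (0,4): δ = 65.38°  ·
  (0,5): δ = 135.50°  ·
  (1,2): δ = 144.82°  ·
  (1,3): δ = 117.28°  ·
  (1,4): δ = 28.41°  ✓
  (1,5): δ = 41.71°  ✓
  (2,3): δ = 152.45°  ·
  (2,4): δ = 63.58°  ·
  (2,5): δ = 6.54°  ✓
  (3,4): δ = 91.13°  ·
  (3,5): δ = 21.01°  ✓
  (4,5): δ = 109.88°  ·
antipodal pairs: 6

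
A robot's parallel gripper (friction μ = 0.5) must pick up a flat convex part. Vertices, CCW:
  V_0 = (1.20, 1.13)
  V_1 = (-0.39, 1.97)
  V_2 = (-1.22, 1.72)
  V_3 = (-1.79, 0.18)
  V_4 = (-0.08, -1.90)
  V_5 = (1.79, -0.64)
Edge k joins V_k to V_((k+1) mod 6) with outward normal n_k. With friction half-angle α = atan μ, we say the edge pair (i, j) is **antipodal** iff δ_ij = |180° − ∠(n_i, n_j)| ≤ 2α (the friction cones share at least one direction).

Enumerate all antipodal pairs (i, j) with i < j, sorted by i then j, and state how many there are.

count = 5; pairs: (0,3), (1,4), (2,4), (2,5), (3,5)

α = atan 0.5 = 26.57°;  2α = 53.13°
n_0 = (+0.4671, +0.8842)
n_1 = (-0.2884, +0.9575)
n_2 = (-0.9378, +0.3471)
n_3 = (-0.7725, -0.6351)
n_4 = (+0.5588, -0.8293)
n_5 = (+0.9487, +0.3162)
  (0,1): δ = 135.39°  ·
  (0,2): δ = 82.46°  ·
  (0,3): δ = 22.73°  ✓
  (0,4): δ = 61.82°  ·
  (0,5): δ = 136.28°  ·
  (1,2): δ = 127.07°  ·
  (1,3): δ = 67.34°  ·
  (1,4): δ = 17.21°  ✓
  (1,5): δ = 91.67°  ·
  (2,3): δ = 120.26°  ·
  (2,4): δ = 35.72°  ✓
  (2,5): δ = 38.75°  ✓
  (3,4): δ = 95.45°  ·
  (3,5): δ = 20.99°  ✓
  (4,5): δ = 105.54°  ·
antipodal pairs: 5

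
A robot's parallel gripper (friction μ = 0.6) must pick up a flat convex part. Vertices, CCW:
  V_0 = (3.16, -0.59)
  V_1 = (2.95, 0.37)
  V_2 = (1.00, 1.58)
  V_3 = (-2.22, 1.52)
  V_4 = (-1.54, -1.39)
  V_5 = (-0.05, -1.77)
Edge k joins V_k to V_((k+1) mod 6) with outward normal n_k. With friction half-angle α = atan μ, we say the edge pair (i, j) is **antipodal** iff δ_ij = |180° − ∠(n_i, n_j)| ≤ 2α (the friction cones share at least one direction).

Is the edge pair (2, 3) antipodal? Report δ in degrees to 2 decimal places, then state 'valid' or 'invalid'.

α = atan 0.6 = 30.96°;  2α = 61.93°
edge 2: e_2 = (-3.22, -0.06);  n_2 = (-0.0186, +0.9998)
edge 3: e_3 = (+0.68, -2.91);  n_3 = (-0.9738, -0.2275)
∠(n_2, n_3) = 102.09°
δ = |180° − 102.09°| = 77.91°
77.91° > 2α = 61.93°  →  invalid

δ = 77.91°, invalid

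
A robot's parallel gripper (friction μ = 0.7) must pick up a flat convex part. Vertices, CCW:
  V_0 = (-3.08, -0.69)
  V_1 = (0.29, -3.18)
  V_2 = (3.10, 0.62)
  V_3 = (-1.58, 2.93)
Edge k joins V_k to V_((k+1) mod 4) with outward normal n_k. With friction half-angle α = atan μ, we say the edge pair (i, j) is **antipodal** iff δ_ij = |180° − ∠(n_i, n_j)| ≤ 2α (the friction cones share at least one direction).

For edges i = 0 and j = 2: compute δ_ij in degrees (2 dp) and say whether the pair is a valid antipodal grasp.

δ = 10.19°, valid

α = atan 0.7 = 34.99°;  2α = 69.98°
edge 0: e_0 = (+3.37, -2.49);  n_0 = (-0.5943, -0.8043)
edge 2: e_2 = (-4.68, +2.31);  n_2 = (+0.4426, +0.8967)
∠(n_0, n_2) = 169.81°
δ = |180° − 169.81°| = 10.19°
10.19° ≤ 2α = 69.98°  →  valid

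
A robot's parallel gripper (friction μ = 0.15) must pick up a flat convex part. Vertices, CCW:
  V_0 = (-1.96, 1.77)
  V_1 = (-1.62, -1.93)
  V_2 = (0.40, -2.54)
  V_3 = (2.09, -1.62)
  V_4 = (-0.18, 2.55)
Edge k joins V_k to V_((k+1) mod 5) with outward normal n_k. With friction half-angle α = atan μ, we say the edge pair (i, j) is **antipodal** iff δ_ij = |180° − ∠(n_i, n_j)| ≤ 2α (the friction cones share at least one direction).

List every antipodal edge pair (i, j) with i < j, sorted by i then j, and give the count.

count = 1; pairs: (2,4)

α = atan 0.15 = 8.53°;  2α = 17.06°
n_0 = (-0.9958, -0.0915)
n_1 = (-0.2891, -0.9573)
n_2 = (+0.4781, -0.8783)
n_3 = (+0.8783, +0.4781)
n_4 = (-0.4014, +0.9159)
  (0,1): δ = 112.05°  ·
  (0,2): δ = 66.69°  ·
  (0,3): δ = 23.31°  ·
  (0,4): δ = 108.41°  ·
  (1,2): δ = 134.63°  ·
  (1,3): δ = 44.63°  ·
  (1,4): δ = 40.47°  ·
  (2,3): δ = 90.00°  ·
  (2,4): δ = 4.90°  ✓
  (3,4): δ = 94.90°  ·
antipodal pairs: 1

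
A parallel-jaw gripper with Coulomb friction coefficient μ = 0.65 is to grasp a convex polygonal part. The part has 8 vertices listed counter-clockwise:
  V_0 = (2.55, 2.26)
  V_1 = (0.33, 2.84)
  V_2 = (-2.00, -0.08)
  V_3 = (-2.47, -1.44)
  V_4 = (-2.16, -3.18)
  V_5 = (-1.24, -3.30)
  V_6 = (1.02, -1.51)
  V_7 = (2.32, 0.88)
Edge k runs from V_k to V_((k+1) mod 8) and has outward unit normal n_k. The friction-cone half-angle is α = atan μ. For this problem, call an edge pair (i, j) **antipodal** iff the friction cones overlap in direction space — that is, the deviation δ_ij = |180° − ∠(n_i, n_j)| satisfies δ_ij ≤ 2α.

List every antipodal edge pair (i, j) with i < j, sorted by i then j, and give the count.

count = 13; pairs: (0,3), (0,4), (0,5), (1,4), (1,5), (1,6), (1,7), (2,5), (2,6), (2,7), (3,5), (3,6), (3,7)

α = atan 0.65 = 33.02°;  2α = 66.05°
n_0 = (+0.2528, +0.9675)
n_1 = (-0.7817, +0.6237)
n_2 = (-0.9452, +0.3266)
n_3 = (-0.9845, -0.1754)
n_4 = (-0.1293, -0.9916)
n_5 = (+0.6209, -0.7839)
n_6 = (+0.8785, -0.4778)
n_7 = (+0.9864, -0.1644)
  (0,1): δ = 113.95°  ·
  (0,2): δ = 94.42°  ·
  (0,3): δ = 65.26°  ✓
  (0,4): δ = 7.21°  ✓
  (0,5): δ = 53.02°  ✓
  (0,6): δ = 76.10°  ·
  (0,7): δ = 95.18°  ·
  (1,2): δ = 160.48°  ·
  (1,3): δ = 131.31°  ·
  (1,4): δ = 58.84°  ✓
  (1,5): δ = 13.03°  ✓
  (1,6): δ = 10.04°  ✓
  (1,7): δ = 29.13°  ✓
  (2,3): δ = 150.83°  ·
  (2,4): δ = 78.37°  ·
  (2,5): δ = 32.55°  ✓
  (2,6): δ = 9.48°  ✓
  (2,7): δ = 9.60°  ✓
  (3,4): δ = 107.53°  ·
  (3,5): δ = 61.72°  ✓
  (3,6): δ = 38.65°  ✓
  (3,7): δ = 19.56°  ✓
  (4,5): δ = 134.19°  ·
  (4,6): δ = 111.11°  ·
  (4,7): δ = 92.03°  ·
  (5,6): δ = 156.92°  ·
  (5,7): δ = 137.84°  ·
  (6,7): δ = 160.92°  ·
antipodal pairs: 13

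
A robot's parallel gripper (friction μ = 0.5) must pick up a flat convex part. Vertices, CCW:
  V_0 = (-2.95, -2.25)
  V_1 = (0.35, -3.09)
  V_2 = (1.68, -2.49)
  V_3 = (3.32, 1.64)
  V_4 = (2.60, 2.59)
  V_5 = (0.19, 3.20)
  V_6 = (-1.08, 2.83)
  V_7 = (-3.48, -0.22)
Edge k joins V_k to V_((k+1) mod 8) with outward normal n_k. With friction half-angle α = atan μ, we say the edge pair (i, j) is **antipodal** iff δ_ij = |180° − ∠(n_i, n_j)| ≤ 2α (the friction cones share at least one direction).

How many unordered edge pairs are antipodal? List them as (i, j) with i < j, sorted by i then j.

count = 10; pairs: (0,3), (0,4), (0,5), (1,4), (1,5), (1,6), (2,5), (2,6), (2,7), (3,7)

α = atan 0.5 = 26.57°;  2α = 53.13°
n_0 = (-0.2467, -0.9691)
n_1 = (+0.4112, -0.9115)
n_2 = (+0.9294, -0.3691)
n_3 = (+0.7970, +0.6040)
n_4 = (+0.2454, +0.9694)
n_5 = (-0.2797, +0.9601)
n_6 = (-0.7859, +0.6184)
n_7 = (-0.9676, -0.2526)
  (0,1): δ = 141.44°  ·
  (0,2): δ = 97.38°  ·
  (0,3): δ = 38.56°  ✓
  (0,4): δ = 0.08°  ✓
  (0,5): δ = 30.52°  ✓
  (0,6): δ = 66.08°  ·
  (0,7): δ = 118.91°  ·
  (1,2): δ = 135.94°  ·
  (1,3): δ = 77.12°  ·
  (1,4): δ = 38.49°  ✓
  (1,5): δ = 8.04°  ✓
  (1,6): δ = 27.52°  ✓
  (1,7): δ = 80.35°  ·
  (2,3): δ = 121.18°  ·
  (2,4): δ = 82.55°  ·
  (2,5): δ = 52.10°  ✓
  (2,6): δ = 16.54°  ✓
  (2,7): δ = 36.29°  ✓
  (3,4): δ = 141.36°  ·
  (3,5): δ = 110.92°  ·
  (3,6): δ = 75.36°  ·
  (3,7): δ = 22.53°  ✓
  (4,5): δ = 149.55°  ·
  (4,6): δ = 113.99°  ·
  (4,7): δ = 61.16°  ·
  (5,6): δ = 144.44°  ·
  (5,7): δ = 91.61°  ·
  (6,7): δ = 127.17°  ·
antipodal pairs: 10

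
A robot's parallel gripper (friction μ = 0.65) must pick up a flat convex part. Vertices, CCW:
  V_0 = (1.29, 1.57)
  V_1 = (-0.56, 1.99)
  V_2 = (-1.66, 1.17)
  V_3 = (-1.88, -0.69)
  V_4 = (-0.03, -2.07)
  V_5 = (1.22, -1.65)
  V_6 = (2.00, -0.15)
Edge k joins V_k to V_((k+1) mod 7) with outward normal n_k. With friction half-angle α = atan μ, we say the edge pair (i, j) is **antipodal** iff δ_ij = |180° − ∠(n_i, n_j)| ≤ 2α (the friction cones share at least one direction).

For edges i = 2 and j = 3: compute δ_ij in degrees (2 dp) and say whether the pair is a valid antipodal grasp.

α = atan 0.65 = 33.02°;  2α = 66.05°
edge 2: e_2 = (-0.22, -1.86);  n_2 = (-0.9931, +0.1175)
edge 3: e_3 = (+1.85, -1.38);  n_3 = (-0.5979, -0.8016)
∠(n_2, n_3) = 60.02°
δ = |180° − 60.02°| = 119.98°
119.98° > 2α = 66.05°  →  invalid

δ = 119.98°, invalid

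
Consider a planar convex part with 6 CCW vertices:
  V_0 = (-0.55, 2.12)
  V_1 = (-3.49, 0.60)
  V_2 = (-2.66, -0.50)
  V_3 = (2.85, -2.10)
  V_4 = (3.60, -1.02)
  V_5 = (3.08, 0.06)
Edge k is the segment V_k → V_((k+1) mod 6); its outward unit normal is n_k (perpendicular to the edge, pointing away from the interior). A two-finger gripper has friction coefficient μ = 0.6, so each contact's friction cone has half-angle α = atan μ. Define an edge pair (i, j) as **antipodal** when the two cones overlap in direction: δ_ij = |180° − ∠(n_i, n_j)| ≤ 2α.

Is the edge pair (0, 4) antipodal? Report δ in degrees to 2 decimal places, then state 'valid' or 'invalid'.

δ = 88.37°, invalid

α = atan 0.6 = 30.96°;  2α = 61.93°
edge 0: e_0 = (-2.94, -1.52);  n_0 = (-0.4593, +0.8883)
edge 4: e_4 = (-0.52, +1.08);  n_4 = (+0.9010, +0.4338)
∠(n_0, n_4) = 91.63°
δ = |180° − 91.63°| = 88.37°
88.37° > 2α = 61.93°  →  invalid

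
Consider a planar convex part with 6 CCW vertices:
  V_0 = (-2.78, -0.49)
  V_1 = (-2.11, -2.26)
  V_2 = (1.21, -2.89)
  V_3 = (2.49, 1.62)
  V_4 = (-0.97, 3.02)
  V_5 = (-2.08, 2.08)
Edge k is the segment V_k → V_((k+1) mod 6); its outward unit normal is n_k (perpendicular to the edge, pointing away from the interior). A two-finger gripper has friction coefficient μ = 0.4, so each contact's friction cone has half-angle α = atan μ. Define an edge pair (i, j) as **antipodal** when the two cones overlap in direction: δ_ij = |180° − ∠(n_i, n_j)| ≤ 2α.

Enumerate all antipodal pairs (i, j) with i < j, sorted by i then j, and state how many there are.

α = atan 0.4 = 21.80°;  2α = 43.60°
n_0 = (-0.9352, -0.3540)
n_1 = (-0.1864, -0.9825)
n_2 = (+0.9620, -0.2730)
n_3 = (+0.3751, +0.9270)
n_4 = (-0.6463, +0.7631)
n_5 = (-0.9649, +0.2628)
  (0,1): δ = 121.48°  ·
  (0,2): δ = 36.58°  ✓
  (0,3): δ = 47.24°  ·
  (0,4): δ = 109.53°  ·
  (0,5): δ = 144.03°  ·
  (1,2): δ = 95.10°  ·
  (1,3): δ = 11.28°  ✓
  (1,4): δ = 51.00°  ·
  (1,5): δ = 85.51°  ·
  (2,3): δ = 96.18°  ·
  (2,4): δ = 33.90°  ✓
  (2,5): δ = 0.61°  ✓
  (3,4): δ = 117.71°  ·
  (3,5): δ = 83.21°  ·
  (4,5): δ = 145.50°  ·
antipodal pairs: 4

count = 4; pairs: (0,2), (1,3), (2,4), (2,5)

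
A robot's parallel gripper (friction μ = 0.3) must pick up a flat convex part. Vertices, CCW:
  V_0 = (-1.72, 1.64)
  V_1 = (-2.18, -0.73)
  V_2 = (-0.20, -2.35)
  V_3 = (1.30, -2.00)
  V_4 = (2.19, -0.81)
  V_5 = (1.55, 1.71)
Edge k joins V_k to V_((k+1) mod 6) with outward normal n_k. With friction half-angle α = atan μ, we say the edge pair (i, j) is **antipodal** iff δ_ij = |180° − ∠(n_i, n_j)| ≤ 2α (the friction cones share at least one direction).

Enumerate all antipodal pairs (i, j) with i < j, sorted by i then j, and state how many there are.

count = 3; pairs: (0,3), (0,4), (2,5)

α = atan 0.3 = 16.70°;  2α = 33.40°
n_0 = (-0.9817, +0.1905)
n_1 = (-0.6332, -0.7740)
n_2 = (+0.2272, -0.9738)
n_3 = (+0.8008, -0.5989)
n_4 = (+0.9692, +0.2462)
n_5 = (-0.0214, +0.9998)
  (0,1): δ = 118.31°  ·
  (0,2): δ = 65.88°  ·
  (0,3): δ = 25.81°  ✓
  (0,4): δ = 25.23°  ✓
  (0,5): δ = 102.21°  ·
  (1,2): δ = 127.58°  ·
  (1,3): δ = 87.50°  ·
  (1,4): δ = 36.46°  ·
  (1,5): δ = 40.52°  ·
  (2,3): δ = 139.93°  ·
  (2,4): δ = 88.88°  ·
  (2,5): δ = 11.91°  ✓
  (3,4): δ = 128.96°  ·
  (3,5): δ = 51.98°  ·
  (4,5): δ = 103.02°  ·
antipodal pairs: 3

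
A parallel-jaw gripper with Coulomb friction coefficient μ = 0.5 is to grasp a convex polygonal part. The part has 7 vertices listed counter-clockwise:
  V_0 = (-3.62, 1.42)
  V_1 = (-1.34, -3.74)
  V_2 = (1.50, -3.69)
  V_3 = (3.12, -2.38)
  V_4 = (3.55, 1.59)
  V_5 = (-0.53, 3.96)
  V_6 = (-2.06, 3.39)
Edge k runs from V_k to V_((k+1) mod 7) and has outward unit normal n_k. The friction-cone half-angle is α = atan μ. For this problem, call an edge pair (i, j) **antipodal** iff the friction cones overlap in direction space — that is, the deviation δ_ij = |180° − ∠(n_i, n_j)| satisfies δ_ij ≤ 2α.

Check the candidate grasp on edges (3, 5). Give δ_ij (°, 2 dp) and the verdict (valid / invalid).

α = atan 0.5 = 26.57°;  2α = 53.13°
edge 3: e_3 = (+0.43, +3.97);  n_3 = (+0.9942, -0.1077)
edge 5: e_5 = (-1.53, -0.57);  n_5 = (-0.3491, +0.9371)
∠(n_3, n_5) = 116.61°
δ = |180° − 116.61°| = 63.39°
63.39° > 2α = 53.13°  →  invalid

δ = 63.39°, invalid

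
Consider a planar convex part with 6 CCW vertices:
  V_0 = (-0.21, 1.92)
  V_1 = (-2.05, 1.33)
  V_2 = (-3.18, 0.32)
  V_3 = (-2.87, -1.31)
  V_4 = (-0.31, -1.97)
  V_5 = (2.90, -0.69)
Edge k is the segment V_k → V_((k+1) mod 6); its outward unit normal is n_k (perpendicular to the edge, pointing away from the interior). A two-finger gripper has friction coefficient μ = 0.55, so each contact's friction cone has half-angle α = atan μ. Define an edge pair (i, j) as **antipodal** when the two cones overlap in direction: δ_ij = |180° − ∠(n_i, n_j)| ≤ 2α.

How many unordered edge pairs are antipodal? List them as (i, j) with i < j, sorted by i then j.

α = atan 0.55 = 28.81°;  2α = 57.62°
n_0 = (-0.3053, +0.9522)
n_1 = (-0.6664, +0.7456)
n_2 = (-0.9824, -0.1868)
n_3 = (-0.2496, -0.9683)
n_4 = (+0.3704, -0.9289)
n_5 = (+0.6428, +0.7660)
  (0,1): δ = 155.99°  ·
  (0,2): δ = 97.01°  ·
  (0,3): δ = 32.24°  ✓
  (0,4): δ = 3.96°  ✓
  (0,5): δ = 122.22°  ·
  (1,2): δ = 121.02°  ·
  (1,3): δ = 56.25°  ✓
  (1,4): δ = 20.05°  ✓
  (1,5): δ = 98.21°  ·
  (2,3): δ = 115.22°  ·
  (2,4): δ = 79.03°  ·
  (2,5): δ = 39.23°  ✓
  (3,4): δ = 143.80°  ·
  (3,5): δ = 25.55°  ✓
  (4,5): δ = 61.74°  ·
antipodal pairs: 6

count = 6; pairs: (0,3), (0,4), (1,3), (1,4), (2,5), (3,5)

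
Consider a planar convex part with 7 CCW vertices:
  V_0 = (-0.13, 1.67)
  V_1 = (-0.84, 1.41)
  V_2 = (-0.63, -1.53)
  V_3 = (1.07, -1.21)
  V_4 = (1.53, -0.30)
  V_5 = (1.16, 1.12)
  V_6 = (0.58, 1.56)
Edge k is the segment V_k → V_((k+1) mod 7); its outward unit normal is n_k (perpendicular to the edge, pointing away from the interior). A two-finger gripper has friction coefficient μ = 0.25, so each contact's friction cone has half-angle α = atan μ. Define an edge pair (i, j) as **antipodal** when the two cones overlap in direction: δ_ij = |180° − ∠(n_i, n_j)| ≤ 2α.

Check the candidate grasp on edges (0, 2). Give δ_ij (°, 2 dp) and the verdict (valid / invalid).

α = atan 0.25 = 14.04°;  2α = 28.07°
edge 0: e_0 = (-0.71, -0.26);  n_0 = (-0.3439, +0.9390)
edge 2: e_2 = (+1.70, +0.32);  n_2 = (+0.1850, -0.9827)
∠(n_0, n_2) = 170.55°
δ = |180° − 170.55°| = 9.45°
9.45° ≤ 2α = 28.07°  →  valid

δ = 9.45°, valid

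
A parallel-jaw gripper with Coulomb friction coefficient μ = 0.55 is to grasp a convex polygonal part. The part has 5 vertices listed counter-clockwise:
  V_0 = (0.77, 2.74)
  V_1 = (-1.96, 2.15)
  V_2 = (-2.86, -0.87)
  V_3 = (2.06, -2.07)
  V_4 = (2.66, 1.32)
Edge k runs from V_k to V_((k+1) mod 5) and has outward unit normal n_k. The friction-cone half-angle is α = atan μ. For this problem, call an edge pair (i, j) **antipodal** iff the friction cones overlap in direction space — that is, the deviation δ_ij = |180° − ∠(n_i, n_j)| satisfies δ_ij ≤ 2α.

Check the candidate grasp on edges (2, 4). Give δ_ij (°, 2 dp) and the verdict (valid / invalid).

α = atan 0.55 = 28.81°;  2α = 57.62°
edge 2: e_2 = (+4.92, -1.20);  n_2 = (-0.2370, -0.9715)
edge 4: e_4 = (-1.89, +1.42);  n_4 = (+0.6007, +0.7995)
∠(n_2, n_4) = 156.79°
δ = |180° − 156.79°| = 23.21°
23.21° ≤ 2α = 57.62°  →  valid

δ = 23.21°, valid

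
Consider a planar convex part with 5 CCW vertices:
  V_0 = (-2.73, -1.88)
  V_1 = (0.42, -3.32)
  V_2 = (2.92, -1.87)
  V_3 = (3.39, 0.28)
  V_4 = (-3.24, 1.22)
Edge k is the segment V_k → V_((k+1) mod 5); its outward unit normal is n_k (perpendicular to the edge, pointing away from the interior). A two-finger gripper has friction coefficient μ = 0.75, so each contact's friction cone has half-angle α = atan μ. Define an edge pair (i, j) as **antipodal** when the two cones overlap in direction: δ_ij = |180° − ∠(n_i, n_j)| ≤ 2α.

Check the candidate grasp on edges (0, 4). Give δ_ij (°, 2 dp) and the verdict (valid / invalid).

δ = 123.91°, invalid

α = atan 0.75 = 36.87°;  2α = 73.74°
edge 0: e_0 = (+3.15, -1.44);  n_0 = (-0.4158, -0.9095)
edge 4: e_4 = (+0.51, -3.10);  n_4 = (-0.9867, -0.1623)
∠(n_0, n_4) = 56.09°
δ = |180° − 56.09°| = 123.91°
123.91° > 2α = 73.74°  →  invalid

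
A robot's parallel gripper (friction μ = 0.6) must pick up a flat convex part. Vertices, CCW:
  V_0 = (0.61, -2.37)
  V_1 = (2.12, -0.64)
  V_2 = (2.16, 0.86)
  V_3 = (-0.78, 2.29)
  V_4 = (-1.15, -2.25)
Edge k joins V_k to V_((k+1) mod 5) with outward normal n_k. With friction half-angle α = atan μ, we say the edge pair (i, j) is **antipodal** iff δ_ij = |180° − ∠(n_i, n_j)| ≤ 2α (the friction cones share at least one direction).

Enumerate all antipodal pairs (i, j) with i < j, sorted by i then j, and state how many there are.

α = atan 0.6 = 30.96°;  2α = 61.93°
n_0 = (+0.7534, -0.6576)
n_1 = (+0.9996, -0.0267)
n_2 = (+0.4374, +0.8993)
n_3 = (-0.9967, +0.0812)
n_4 = (-0.0680, -0.9977)
  (0,1): δ = 140.41°  ·
  (0,2): δ = 74.82°  ·
  (0,3): δ = 36.46°  ✓
  (0,4): δ = 127.22°  ·
  (1,2): δ = 114.41°  ·
  (1,3): δ = 3.13°  ✓
  (1,4): δ = 87.63°  ·
  (2,3): δ = 68.72°  ·
  (2,4): δ = 22.04°  ✓
  (3,4): δ = 89.24°  ·
antipodal pairs: 3

count = 3; pairs: (0,3), (1,3), (2,4)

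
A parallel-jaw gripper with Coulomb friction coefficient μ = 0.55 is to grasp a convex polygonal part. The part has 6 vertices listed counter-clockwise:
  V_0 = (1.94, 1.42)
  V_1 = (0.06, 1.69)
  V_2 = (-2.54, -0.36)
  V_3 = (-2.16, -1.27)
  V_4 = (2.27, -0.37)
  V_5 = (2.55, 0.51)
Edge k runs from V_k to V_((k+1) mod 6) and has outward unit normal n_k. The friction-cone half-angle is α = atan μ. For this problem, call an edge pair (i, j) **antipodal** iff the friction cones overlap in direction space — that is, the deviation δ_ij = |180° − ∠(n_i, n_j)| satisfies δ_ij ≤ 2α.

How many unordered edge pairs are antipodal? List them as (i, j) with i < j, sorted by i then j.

α = atan 0.55 = 28.81°;  2α = 57.62°
n_0 = (+0.1422, +0.9898)
n_1 = (-0.6192, +0.7853)
n_2 = (-0.9228, -0.3853)
n_3 = (+0.1991, -0.9800)
n_4 = (+0.9529, -0.3032)
n_5 = (+0.8306, +0.5568)
  (0,1): δ = 133.57°  ·
  (0,2): δ = 59.16°  ·
  (0,3): δ = 19.66°  ✓
  (0,4): δ = 80.52°  ·
  (0,5): δ = 132.01°  ·
  (1,2): δ = 105.59°  ·
  (1,3): δ = 26.77°  ✓
  (1,4): δ = 34.10°  ✓
  (1,5): δ = 85.58°  ·
  (2,3): δ = 101.18°  ·
  (2,4): δ = 40.31°  ✓
  (2,5): δ = 11.17°  ✓
  (3,4): δ = 119.13°  ·
  (3,5): δ = 67.65°  ·
  (4,5): δ = 128.51°  ·
antipodal pairs: 5

count = 5; pairs: (0,3), (1,3), (1,4), (2,4), (2,5)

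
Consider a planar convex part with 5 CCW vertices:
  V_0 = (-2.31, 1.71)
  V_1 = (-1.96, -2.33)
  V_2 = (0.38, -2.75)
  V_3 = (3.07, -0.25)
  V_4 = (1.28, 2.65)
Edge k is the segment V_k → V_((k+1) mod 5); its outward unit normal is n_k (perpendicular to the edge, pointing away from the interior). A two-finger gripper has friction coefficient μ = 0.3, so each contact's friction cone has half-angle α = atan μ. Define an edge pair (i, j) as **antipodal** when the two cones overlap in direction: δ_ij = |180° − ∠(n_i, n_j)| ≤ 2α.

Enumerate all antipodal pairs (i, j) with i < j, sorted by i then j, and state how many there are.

α = atan 0.3 = 16.70°;  2α = 33.40°
n_0 = (-0.9963, -0.0863)
n_1 = (-0.1767, -0.9843)
n_2 = (+0.6808, -0.7325)
n_3 = (+0.8510, +0.5252)
n_4 = (-0.2533, +0.9674)
  (0,1): δ = 105.13°  ·
  (0,2): δ = 52.05°  ·
  (0,3): δ = 26.73°  ✓
  (0,4): δ = 99.72°  ·
  (1,2): δ = 126.92°  ·
  (1,3): δ = 48.14°  ·
  (1,4): δ = 24.85°  ✓
  (2,3): δ = 101.22°  ·
  (2,4): δ = 28.23°  ✓
  (3,4): δ = 107.01°  ·
antipodal pairs: 3

count = 3; pairs: (0,3), (1,4), (2,4)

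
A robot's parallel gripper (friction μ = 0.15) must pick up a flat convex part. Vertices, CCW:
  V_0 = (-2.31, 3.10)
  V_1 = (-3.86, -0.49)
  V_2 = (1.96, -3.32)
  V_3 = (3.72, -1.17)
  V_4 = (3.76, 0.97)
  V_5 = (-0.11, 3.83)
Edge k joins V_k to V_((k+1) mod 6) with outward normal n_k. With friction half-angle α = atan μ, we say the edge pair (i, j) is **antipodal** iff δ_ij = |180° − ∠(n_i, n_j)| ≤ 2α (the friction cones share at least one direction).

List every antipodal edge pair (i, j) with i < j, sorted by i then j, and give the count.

count = 2; pairs: (0,2), (1,4)

α = atan 0.15 = 8.53°;  2α = 17.06°
n_0 = (-0.9181, +0.3964)
n_1 = (-0.4373, -0.8993)
n_2 = (+0.7738, -0.6334)
n_3 = (+0.9998, -0.0187)
n_4 = (+0.5943, +0.8042)
n_5 = (-0.3149, +0.9491)
  (0,1): δ = 92.58°  ·
  (0,2): δ = 15.95°  ✓
  (0,3): δ = 22.28°  ·
  (0,4): δ = 76.89°  ·
  (0,5): δ = 131.71°  ·
  (1,2): δ = 103.37°  ·
  (1,3): δ = 65.14°  ·
  (1,4): δ = 10.53°  ✓
  (1,5): δ = 44.29°  ·
  (2,3): δ = 141.77°  ·
  (2,4): δ = 87.16°  ·
  (2,5): δ = 32.34°  ·
  (3,4): δ = 125.39°  ·
  (3,5): δ = 70.57°  ·
  (4,5): δ = 125.18°  ·
antipodal pairs: 2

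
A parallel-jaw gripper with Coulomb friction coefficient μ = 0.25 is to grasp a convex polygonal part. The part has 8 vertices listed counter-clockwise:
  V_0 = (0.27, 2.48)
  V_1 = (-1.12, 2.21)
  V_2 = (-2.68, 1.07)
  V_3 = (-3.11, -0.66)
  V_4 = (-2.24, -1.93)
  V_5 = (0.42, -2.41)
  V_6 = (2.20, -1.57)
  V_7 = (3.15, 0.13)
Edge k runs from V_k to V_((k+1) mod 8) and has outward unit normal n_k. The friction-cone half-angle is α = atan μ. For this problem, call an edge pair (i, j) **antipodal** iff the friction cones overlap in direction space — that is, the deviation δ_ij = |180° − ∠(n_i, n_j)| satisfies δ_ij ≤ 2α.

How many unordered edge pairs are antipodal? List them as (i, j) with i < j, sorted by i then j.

α = atan 0.25 = 14.04°;  2α = 28.07°
n_0 = (-0.1907, +0.9817)
n_1 = (-0.5900, +0.8074)
n_2 = (-0.9705, +0.2412)
n_3 = (-0.8250, -0.5651)
n_4 = (-0.1776, -0.9841)
n_5 = (+0.4268, -0.9044)
n_6 = (+0.8729, -0.4878)
n_7 = (+0.6322, +0.7748)
  (0,1): δ = 154.83°  ·
  (0,2): δ = 114.95°  ·
  (0,3): δ = 66.58°  ·
  (0,4): δ = 21.22°  ✓
  (0,5): δ = 14.27°  ✓
  (0,6): δ = 49.81°  ·
  (0,7): δ = 129.79°  ·
  (1,2): δ = 140.12°  ·
  (1,3): δ = 91.75°  ·
  (1,4): δ = 46.39°  ·
  (1,5): δ = 10.90°  ✓
  (1,6): δ = 24.64°  ✓
  (1,7): δ = 104.63°  ·
  (2,3): δ = 131.63°  ·
  (2,4): δ = 86.27°  ·
  (2,5): δ = 50.78°  ·
  (2,6): δ = 15.24°  ✓
  (2,7): δ = 64.74°  ·
  (3,4): δ = 134.64°  ·
  (3,5): δ = 99.15°  ·
  (3,6): δ = 63.61°  ·
  (3,7): δ = 16.37°  ✓
  (4,5): δ = 144.51°  ·
  (4,6): δ = 108.97°  ·
  (4,7): δ = 28.98°  ·
  (5,6): δ = 144.46°  ·
  (5,7): δ = 64.48°  ·
  (6,7): δ = 100.02°  ·
antipodal pairs: 6

count = 6; pairs: (0,4), (0,5), (1,5), (1,6), (2,6), (3,7)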